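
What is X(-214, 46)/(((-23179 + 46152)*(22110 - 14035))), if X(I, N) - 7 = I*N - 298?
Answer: -2027/37101395 ≈ -5.4634e-5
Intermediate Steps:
X(I, N) = -291 + I*N (X(I, N) = 7 + (I*N - 298) = 7 + (-298 + I*N) = -291 + I*N)
X(-214, 46)/(((-23179 + 46152)*(22110 - 14035))) = (-291 - 214*46)/(((-23179 + 46152)*(22110 - 14035))) = (-291 - 9844)/((22973*8075)) = -10135/185506975 = -10135*1/185506975 = -2027/37101395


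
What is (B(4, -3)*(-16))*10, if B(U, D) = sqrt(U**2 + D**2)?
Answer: -800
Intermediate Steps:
B(U, D) = sqrt(D**2 + U**2)
(B(4, -3)*(-16))*10 = (sqrt((-3)**2 + 4**2)*(-16))*10 = (sqrt(9 + 16)*(-16))*10 = (sqrt(25)*(-16))*10 = (5*(-16))*10 = -80*10 = -800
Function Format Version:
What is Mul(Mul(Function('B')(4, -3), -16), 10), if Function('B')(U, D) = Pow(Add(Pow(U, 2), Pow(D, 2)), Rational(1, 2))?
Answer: -800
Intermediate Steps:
Function('B')(U, D) = Pow(Add(Pow(D, 2), Pow(U, 2)), Rational(1, 2))
Mul(Mul(Function('B')(4, -3), -16), 10) = Mul(Mul(Pow(Add(Pow(-3, 2), Pow(4, 2)), Rational(1, 2)), -16), 10) = Mul(Mul(Pow(Add(9, 16), Rational(1, 2)), -16), 10) = Mul(Mul(Pow(25, Rational(1, 2)), -16), 10) = Mul(Mul(5, -16), 10) = Mul(-80, 10) = -800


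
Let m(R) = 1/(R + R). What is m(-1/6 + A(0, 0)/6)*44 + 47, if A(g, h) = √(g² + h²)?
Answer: -85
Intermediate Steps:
m(R) = 1/(2*R)
m(-1/6 + A(0, 0)/6)*44 + 47 = (1/(2*(-1/6 + √(0² + 0²)/6)))*44 + 47 = (1/(2*(-1*⅙ + √(0 + 0)*(⅙))))*44 + 47 = (1/(2*(-⅙ + √0*(⅙))))*44 + 47 = (1/(2*(-⅙ + 0*(⅙))))*44 + 47 = (1/(2*(-⅙ + 0)))*44 + 47 = (1/(2*(-⅙)))*44 + 47 = ((½)*(-6))*44 + 47 = -3*44 + 47 = -132 + 47 = -85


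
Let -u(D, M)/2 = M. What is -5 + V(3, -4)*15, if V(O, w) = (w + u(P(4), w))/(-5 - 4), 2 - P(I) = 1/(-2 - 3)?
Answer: -35/3 ≈ -11.667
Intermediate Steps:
P(I) = 11/5 (P(I) = 2 - 1/(-2 - 3) = 2 - 1/(-5) = 2 - 1*(-⅕) = 2 + ⅕ = 11/5)
u(D, M) = -2*M
V(O, w) = w/9 (V(O, w) = (w - 2*w)/(-5 - 4) = -w/(-9) = -w*(-⅑) = w/9)
-5 + V(3, -4)*15 = -5 + ((⅑)*(-4))*15 = -5 - 4/9*15 = -5 - 20/3 = -35/3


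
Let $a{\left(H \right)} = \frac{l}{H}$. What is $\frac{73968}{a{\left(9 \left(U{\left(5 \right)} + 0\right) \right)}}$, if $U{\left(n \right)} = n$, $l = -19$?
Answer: $- \frac{3328560}{19} \approx -1.7519 \cdot 10^{5}$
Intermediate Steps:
$a{\left(H \right)} = - \frac{19}{H}$
$\frac{73968}{a{\left(9 \left(U{\left(5 \right)} + 0\right) \right)}} = \frac{73968}{\left(-19\right) \frac{1}{9 \left(5 + 0\right)}} = \frac{73968}{\left(-19\right) \frac{1}{9 \cdot 5}} = \frac{73968}{\left(-19\right) \frac{1}{45}} = \frac{73968}{- \frac{19}{45}} = 73968 \left(- \frac{45}{19}\right) = - \frac{3328560}{19}$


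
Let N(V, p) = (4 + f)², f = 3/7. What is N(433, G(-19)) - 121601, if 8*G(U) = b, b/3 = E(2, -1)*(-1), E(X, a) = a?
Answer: -5957488/49 ≈ -1.2158e+5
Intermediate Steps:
f = 3/7 (f = 3*(⅐) = 3/7 ≈ 0.42857)
b = 3 (b = 3*(-1*(-1)) = 3*1 = 3)
G(U) = 3/8 (G(U) = (⅛)*3 = 3/8)
N(V, p) = 961/49 (N(V, p) = (4 + 3/7)² = (31/7)² = 961/49)
N(433, G(-19)) - 121601 = 961/49 - 121601 = -5957488/49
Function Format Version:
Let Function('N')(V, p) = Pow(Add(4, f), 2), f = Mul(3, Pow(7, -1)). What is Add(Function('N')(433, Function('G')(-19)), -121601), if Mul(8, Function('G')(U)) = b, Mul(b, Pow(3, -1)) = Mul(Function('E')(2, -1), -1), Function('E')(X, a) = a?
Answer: Rational(-5957488, 49) ≈ -1.2158e+5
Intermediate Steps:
f = Rational(3, 7) (f = Mul(3, Rational(1, 7)) = Rational(3, 7) ≈ 0.42857)
b = 3 (b = Mul(3, Mul(-1, -1)) = Mul(3, 1) = 3)
Function('G')(U) = Rational(3, 8) (Function('G')(U) = Mul(Rational(1, 8), 3) = Rational(3, 8))
Function('N')(V, p) = Rational(961, 49) (Function('N')(V, p) = Pow(Add(4, Rational(3, 7)), 2) = Pow(Rational(31, 7), 2) = Rational(961, 49))
Add(Function('N')(433, Function('G')(-19)), -121601) = Add(Rational(961, 49), -121601) = Rational(-5957488, 49)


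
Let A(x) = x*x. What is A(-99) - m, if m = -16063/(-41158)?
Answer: 403373495/41158 ≈ 9800.6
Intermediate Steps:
A(x) = x²
m = 16063/41158 (m = -16063*(-1/41158) = 16063/41158 ≈ 0.39028)
A(-99) - m = (-99)² - 1*16063/41158 = 9801 - 16063/41158 = 403373495/41158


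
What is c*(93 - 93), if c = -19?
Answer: 0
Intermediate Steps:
c*(93 - 93) = -19*(93 - 93) = -19*0 = 0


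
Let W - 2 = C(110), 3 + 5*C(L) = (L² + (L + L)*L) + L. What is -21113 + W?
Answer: -69148/5 ≈ -13830.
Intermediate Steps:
C(L) = -⅗ + L/5 + 3*L²/5 (C(L) = -⅗ + ((L² + (L + L)*L) + L)/5 = -⅗ + ((L² + (2*L)*L) + L)/5 = -⅗ + ((L² + 2*L²) + L)/5 = -⅗ + (3*L² + L)/5 = -⅗ + (L + 3*L²)/5 = -⅗ + (L/5 + 3*L²/5) = -⅗ + L/5 + 3*L²/5)
W = 36417/5 (W = 2 + (-⅗ + (⅕)*110 + (⅗)*110²) = 2 + (-⅗ + 22 + (⅗)*12100) = 2 + (-⅗ + 22 + 7260) = 2 + 36407/5 = 36417/5 ≈ 7283.4)
-21113 + W = -21113 + 36417/5 = -69148/5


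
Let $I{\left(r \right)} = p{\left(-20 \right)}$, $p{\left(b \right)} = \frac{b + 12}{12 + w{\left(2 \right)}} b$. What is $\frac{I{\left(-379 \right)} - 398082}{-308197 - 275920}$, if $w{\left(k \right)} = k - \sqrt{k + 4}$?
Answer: $\frac{7563334}{11098223} - \frac{16 \sqrt{6}}{11098223} \approx 0.68149$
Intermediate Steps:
$w{\left(k \right)} = k - \sqrt{4 + k}$
$p{\left(b \right)} = \frac{b \left(12 + b\right)}{14 - \sqrt{6}}$ ($p{\left(b \right)} = \frac{b + 12}{12 + \left(2 - \sqrt{4 + 2}\right)} b = \frac{12 + b}{12 + \left(2 - \sqrt{6}\right)} b = \frac{12 + b}{14 - \sqrt{6}} b = \frac{b \left(12 + b\right)}{14 - \sqrt{6}}$)
$I{\left(r \right)} = \frac{160}{14 - \sqrt{6}}$ ($I{\left(r \right)} = - \frac{20 \left(12 - 20\right)}{14 - \sqrt{6}} = \left(-20\right) \frac{1}{14 - \sqrt{6}} \left(-8\right) = \frac{160}{14 - \sqrt{6}}$)
$\frac{I{\left(-379 \right)} - 398082}{-308197 - 275920} = \frac{\left(\frac{224}{19} + \frac{16 \sqrt{6}}{19}\right) - 398082}{-308197 - 275920} = \frac{- \frac{7563334}{19} + \frac{16 \sqrt{6}}{19}}{-584117} = \left(- \frac{7563334}{19} + \frac{16 \sqrt{6}}{19}\right) \left(- \frac{1}{584117}\right) = \frac{7563334}{11098223} - \frac{16 \sqrt{6}}{11098223}$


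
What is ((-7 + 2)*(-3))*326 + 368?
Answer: 5258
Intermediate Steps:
((-7 + 2)*(-3))*326 + 368 = -5*(-3)*326 + 368 = 15*326 + 368 = 4890 + 368 = 5258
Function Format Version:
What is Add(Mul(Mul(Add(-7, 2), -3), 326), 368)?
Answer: 5258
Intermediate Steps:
Add(Mul(Mul(Add(-7, 2), -3), 326), 368) = Add(Mul(Mul(-5, -3), 326), 368) = Add(Mul(15, 326), 368) = Add(4890, 368) = 5258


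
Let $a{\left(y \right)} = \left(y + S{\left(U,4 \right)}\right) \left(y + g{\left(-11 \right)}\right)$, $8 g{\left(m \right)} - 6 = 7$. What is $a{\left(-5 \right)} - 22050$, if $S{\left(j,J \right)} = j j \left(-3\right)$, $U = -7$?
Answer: $-21537$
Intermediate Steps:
$g{\left(m \right)} = \frac{13}{8}$ ($g{\left(m \right)} = \frac{3}{4} + \frac{1}{8} \cdot 7 = \frac{3}{4} + \frac{7}{8} = \frac{13}{8}$)
$S{\left(j,J \right)} = - 3 j^{2}$ ($S{\left(j,J \right)} = j^{2} \left(-3\right) = - 3 j^{2}$)
$a{\left(y \right)} = \left(-147 + y\right) \left(\frac{13}{8} + y\right)$ ($a{\left(y \right)} = \left(y - 3 \left(-7\right)^{2}\right) \left(y + \frac{13}{8}\right) = \left(y - 147\right) \left(\frac{13}{8} + y\right) = \left(-147 + y\right) \left(\frac{13}{8} + y\right)$)
$a{\left(-5 \right)} - 22050 = \left(- \frac{1911}{8} + \left(-5\right)^{2} - - \frac{5815}{8}\right) - 22050 = \left(- \frac{1911}{8} + 25 + \frac{5815}{8}\right) - 22050 = 513 - 22050 = -21537$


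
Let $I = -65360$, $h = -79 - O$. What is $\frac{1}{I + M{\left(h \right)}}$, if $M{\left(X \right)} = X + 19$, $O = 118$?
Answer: $- \frac{1}{65538} \approx -1.5258 \cdot 10^{-5}$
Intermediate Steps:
$h = -197$ ($h = -79 - 118 = -197$)
$M{\left(X \right)} = 19 + X$
$\frac{1}{I + M{\left(h \right)}} = \frac{1}{-65360 + \left(19 - 197\right)} = \frac{1}{-65360 - 178} = \frac{1}{-65538} = - \frac{1}{65538}$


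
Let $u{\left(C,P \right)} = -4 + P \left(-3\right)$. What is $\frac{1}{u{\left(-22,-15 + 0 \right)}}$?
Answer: $\frac{1}{41} \approx 0.02439$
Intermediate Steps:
$u{\left(C,P \right)} = -4 - 3 P$
$\frac{1}{u{\left(-22,-15 + 0 \right)}} = \frac{1}{-4 - 3 \left(-15 + 0\right)} = \frac{1}{-4 - -45} = \frac{1}{-4 + 45} = \frac{1}{41}$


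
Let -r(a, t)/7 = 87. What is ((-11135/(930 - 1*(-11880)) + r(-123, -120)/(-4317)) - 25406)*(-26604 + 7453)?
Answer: 1793825183178325/3686718 ≈ 4.8656e+8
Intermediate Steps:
r(a, t) = -609 (r(a, t) = -7*87 = -609)
((-11135/(930 - 1*(-11880)) + r(-123, -120)/(-4317)) - 25406)*(-26604 + 7453) = ((-11135/(930 - 1*(-11880)) - 609/(-4317)) - 25406)*(-26604 + 7453) = ((-11135/(930 + 11880) - 609*(-1/4317)) - 25406)*(-19151) = ((-11135/12810 + 203/1439) - 25406)*(-19151) = ((-11135*1/12810 + 203/1439) - 25406)*(-19151) = ((-2227/2562 + 203/1439) - 25406)*(-19151) = (-2684567/3686718 - 25406)*(-19151) = -93667442075/3686718*(-19151) = 1793825183178325/3686718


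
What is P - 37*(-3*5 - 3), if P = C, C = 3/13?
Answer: 8661/13 ≈ 666.23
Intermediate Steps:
C = 3/13 (C = 3*(1/13) = 3/13 ≈ 0.23077)
P = 3/13 ≈ 0.23077
P - 37*(-3*5 - 3) = 3/13 - 37*(-3*5 - 3) = 3/13 - 37*(-15 - 3) = 3/13 - 37*(-18) = 3/13 + 666 = 8661/13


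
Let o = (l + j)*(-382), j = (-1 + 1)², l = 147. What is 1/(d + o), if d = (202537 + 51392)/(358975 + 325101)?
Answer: -684076/38413349775 ≈ -1.7808e-5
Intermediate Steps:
j = 0 (j = 0² = 0)
d = 253929/684076 ≈ 0.37120
o = -56154 (o = (147 + 0)*(-382) = 147*(-382) = -56154)
1/(d + o) = 1/(253929/684076 - 56154) = 1/(-38413349775/684076) = -684076/38413349775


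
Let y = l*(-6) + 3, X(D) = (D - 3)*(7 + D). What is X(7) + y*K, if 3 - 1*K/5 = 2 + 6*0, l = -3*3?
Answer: 341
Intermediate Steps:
l = -9
X(D) = (-3 + D)*(7 + D)
K = 5 (K = 15 - 5*(2 + 6*0) = 15 - 5*(2 + 0) = 15 - 5*2 = 15 - 10 = 5)
y = 57 (y = -9*(-6) + 3 = 54 + 3 = 57)
X(7) + y*K = (-21 + 7² + 4*7) + 57*5 = (-21 + 49 + 28) + 285 = 56 + 285 = 341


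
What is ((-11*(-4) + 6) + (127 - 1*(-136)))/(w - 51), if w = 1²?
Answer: -313/50 ≈ -6.2600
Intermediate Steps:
w = 1
((-11*(-4) + 6) + (127 - 1*(-136)))/(w - 51) = ((-11*(-4) + 6) + (127 - 1*(-136)))/(1 - 51) = ((44 + 6) + (127 + 136))/(-50) = (50 + 263)*(-1/50) = 313*(-1/50) = -313/50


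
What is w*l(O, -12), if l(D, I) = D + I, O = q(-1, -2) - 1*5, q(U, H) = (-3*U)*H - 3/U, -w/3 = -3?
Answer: -180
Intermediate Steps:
w = 9 (w = -3*(-3) = 9)
q(U, H) = -3/U - 3*H*U (q(U, H) = -3*H*U - 3/U = -3/U - 3*H*U)
O = -8 (O = (-3/(-1) - 3*(-2)*(-1)) - 1*5 = (-3*(-1) - 6) - 5 = (3 - 6) - 5 = -3 - 5 = -8)
w*l(O, -12) = 9*(-8 - 12) = 9*(-20) = -180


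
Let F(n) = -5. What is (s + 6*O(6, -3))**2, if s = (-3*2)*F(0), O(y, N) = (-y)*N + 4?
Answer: 26244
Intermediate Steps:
O(y, N) = 4 - N*y (O(y, N) = -N*y + 4 = 4 - N*y)
s = 30 (s = -3*2*(-5) = -6*(-5) = 30)
(s + 6*O(6, -3))**2 = (30 + 6*(4 - 1*(-3)*6))**2 = (30 + 6*(4 + 18))**2 = (30 + 6*22)**2 = (30 + 132)**2 = 162**2 = 26244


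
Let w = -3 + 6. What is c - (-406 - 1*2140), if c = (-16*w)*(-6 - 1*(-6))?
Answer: 2546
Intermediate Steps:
w = 3
c = 0 (c = (-16*3)*(-6 - 1*(-6)) = -48*(-6 + 6) = -48*0 = 0)
c - (-406 - 1*2140) = 0 - (-406 - 1*2140) = 0 - (-406 - 2140) = 0 - 1*(-2546) = 0 + 2546 = 2546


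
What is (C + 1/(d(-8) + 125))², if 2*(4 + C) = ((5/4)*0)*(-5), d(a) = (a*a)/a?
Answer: 218089/13689 ≈ 15.932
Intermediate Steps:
d(a) = a (d(a) = a²/a = a)
C = -4 (C = -4 + (((5/4)*0)*(-5))/2 = -4 + (0*(-5))/2 = -4 + (½)*0 = -4 + 0 = -4)
(C + 1/(d(-8) + 125))² = (-4 + 1/(-8 + 125))² = (-4 + 1/117)² = (-467/117)² = 218089/13689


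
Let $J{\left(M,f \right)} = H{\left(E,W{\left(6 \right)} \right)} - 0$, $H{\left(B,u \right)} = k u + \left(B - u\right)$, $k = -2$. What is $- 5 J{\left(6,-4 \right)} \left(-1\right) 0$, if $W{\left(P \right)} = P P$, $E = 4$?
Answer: $0$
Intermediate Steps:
$W{\left(P \right)} = P^{2}$
$H{\left(B,u \right)} = B - 3 u$ ($H{\left(B,u \right)} = - 2 u + \left(B - u\right) = B - 3 u$)
$J{\left(M,f \right)} = -104$ ($J{\left(M,f \right)} = \left(4 - 3 \cdot 6^{2}\right) - 0 = \left(4 - 108\right) + 0 = -104 + 0 = -104$)
$- 5 J{\left(6,-4 \right)} \left(-1\right) 0 = \left(-5\right) \left(-104\right) \left(-1\right) 0 = 520 \left(-1\right) 0 = \left(-520\right) 0 = 0$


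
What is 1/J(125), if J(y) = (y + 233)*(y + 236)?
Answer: 1/129238 ≈ 7.7377e-6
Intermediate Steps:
J(y) = (233 + y)*(236 + y)
1/J(125) = 1/(54988 + 125² + 469*125) = 1/(54988 + 15625 + 58625) = 1/129238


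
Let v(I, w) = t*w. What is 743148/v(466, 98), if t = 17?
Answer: 53082/119 ≈ 446.07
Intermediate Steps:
v(I, w) = 17*w
743148/v(466, 98) = 743148/((17*98)) = 743148/1666 = 743148*(1/1666) = 53082/119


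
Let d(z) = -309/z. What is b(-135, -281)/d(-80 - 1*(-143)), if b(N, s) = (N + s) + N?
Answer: 11571/103 ≈ 112.34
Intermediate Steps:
b(N, s) = s + 2*N
b(-135, -281)/d(-80 - 1*(-143)) = (-281 + 2*(-135))/((-309/(-80 - 1*(-143)))) = (-281 - 270)/((-309/(-80 + 143))) = -551/((-309/63)) = -551/((-309*1/63)) = -551/(-103/21) = -551*(-21/103) = 11571/103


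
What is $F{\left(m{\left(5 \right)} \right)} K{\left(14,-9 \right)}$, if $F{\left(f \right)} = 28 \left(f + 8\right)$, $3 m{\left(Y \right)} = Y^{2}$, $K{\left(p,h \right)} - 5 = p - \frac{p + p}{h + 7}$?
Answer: $15092$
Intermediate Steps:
$K{\left(p,h \right)} = 5 + p - \frac{2 p}{7 + h}$ ($K{\left(p,h \right)} = 5 + \left(p - \frac{p + p}{h + 7}\right) = 5 + \left(p - \frac{2 p}{7 + h}\right) = 5 + p - \frac{2 p}{7 + h}$)
$m{\left(Y \right)} = \frac{Y^{2}}{3}$
$F{\left(f \right)} = 224 + 28 f$ ($F{\left(f \right)} = 28 \left(8 + f\right) = 224 + 28 f$)
$F{\left(m{\left(5 \right)} \right)} K{\left(14,-9 \right)} = \left(224 + 28 \frac{5^{2}}{3}\right) \frac{35 + 5 \left(-9\right) + 5 \cdot 14 - 126}{7 - 9} = \left(224 + 28 \cdot \frac{1}{3} \cdot 25\right) \frac{35 - 45 + 70 - 126}{-2} = \left(224 + 28 \cdot \frac{25}{3}\right) \left(\left(- \frac{1}{2}\right) \left(-66\right)\right) = \left(224 + \frac{700}{3}\right) 33 = \frac{1372}{3} \cdot 33 = 15092$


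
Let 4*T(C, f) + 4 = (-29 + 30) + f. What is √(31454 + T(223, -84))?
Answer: √125729/2 ≈ 177.29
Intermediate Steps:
T(C, f) = -¾ + f/4 (T(C, f) = -1 + ((-29 + 30) + f)/4 = -1 + (1 + f)/4 = -1 + (¼ + f/4) = -¾ + f/4)
√(31454 + T(223, -84)) = √(31454 + (-¾ + (¼)*(-84))) = √(31454 + (-¾ - 21)) = √(31454 - 87/4) = √(125729/4) = √125729/2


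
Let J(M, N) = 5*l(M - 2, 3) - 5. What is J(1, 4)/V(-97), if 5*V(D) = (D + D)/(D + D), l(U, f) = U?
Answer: -50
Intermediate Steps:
J(M, N) = -15 + 5*M (J(M, N) = 5*(M - 2) - 5 = 5*(-2 + M) - 5 = (-10 + 5*M) - 5 = -15 + 5*M)
V(D) = 1/5 (V(D) = ((D + D)/(D + D))/5 = ((2*D)/((2*D)))/5 = ((2*D)*(1/(2*D)))/5 = (1/5)*1 = 1/5)
J(1, 4)/V(-97) = (-15 + 5*1)/(1/5) = (-15 + 5)*5 = -10*5 = -50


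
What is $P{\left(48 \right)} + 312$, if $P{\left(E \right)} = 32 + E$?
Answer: $392$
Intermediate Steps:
$P{\left(48 \right)} + 312 = \left(32 + 48\right) + 312 = 80 + 312 = 392$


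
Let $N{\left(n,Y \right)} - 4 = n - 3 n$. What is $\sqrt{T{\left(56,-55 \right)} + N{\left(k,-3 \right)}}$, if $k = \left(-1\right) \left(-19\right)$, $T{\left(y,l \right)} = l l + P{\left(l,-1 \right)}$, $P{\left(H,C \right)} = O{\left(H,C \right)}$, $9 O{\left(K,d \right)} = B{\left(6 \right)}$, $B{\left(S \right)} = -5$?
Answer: $\frac{\sqrt{26914}}{3} \approx 54.685$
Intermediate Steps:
$O{\left(K,d \right)} = - \frac{5}{9}$ ($O{\left(K,d \right)} = \frac{1}{9} \left(-5\right) = - \frac{5}{9}$)
$P{\left(H,C \right)} = - \frac{5}{9}$
$T{\left(y,l \right)} = - \frac{5}{9} + l^{2}$ ($T{\left(y,l \right)} = l l - \frac{5}{9} = l^{2} - \frac{5}{9} = - \frac{5}{9} + l^{2}$)
$k = 19$
$N{\left(n,Y \right)} = 4 - 2 n$ ($N{\left(n,Y \right)} = 4 + \left(n - 3 n\right) = 4 - 2 n$)
$\sqrt{T{\left(56,-55 \right)} + N{\left(k,-3 \right)}} = \sqrt{\left(- \frac{5}{9} + \left(-55\right)^{2}\right) + \left(4 - 38\right)} = \sqrt{\left(- \frac{5}{9} + 3025\right) + \left(4 - 38\right)} = \sqrt{\frac{27220}{9} - 34} = \sqrt{\frac{26914}{9}} = \frac{\sqrt{26914}}{3}$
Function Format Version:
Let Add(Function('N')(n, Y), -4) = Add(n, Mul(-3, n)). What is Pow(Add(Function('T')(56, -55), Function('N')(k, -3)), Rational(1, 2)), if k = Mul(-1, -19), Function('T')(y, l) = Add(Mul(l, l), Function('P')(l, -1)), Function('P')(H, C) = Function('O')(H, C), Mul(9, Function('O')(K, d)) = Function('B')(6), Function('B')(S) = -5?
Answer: Mul(Rational(1, 3), Pow(26914, Rational(1, 2))) ≈ 54.685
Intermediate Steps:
Function('O')(K, d) = Rational(-5, 9) (Function('O')(K, d) = Mul(Rational(1, 9), -5) = Rational(-5, 9))
Function('P')(H, C) = Rational(-5, 9)
Function('T')(y, l) = Add(Rational(-5, 9), Pow(l, 2)) (Function('T')(y, l) = Add(Mul(l, l), Rational(-5, 9)) = Add(Pow(l, 2), Rational(-5, 9)) = Add(Rational(-5, 9), Pow(l, 2)))
k = 19
Function('N')(n, Y) = Add(4, Mul(-2, n)) (Function('N')(n, Y) = Add(4, Add(n, Mul(-3, n))) = Add(4, Mul(-2, n)))
Pow(Add(Function('T')(56, -55), Function('N')(k, -3)), Rational(1, 2)) = Pow(Add(Add(Rational(-5, 9), Pow(-55, 2)), Add(4, Mul(-2, 19))), Rational(1, 2)) = Pow(Add(Add(Rational(-5, 9), 3025), Add(4, -38)), Rational(1, 2)) = Pow(Add(Rational(27220, 9), -34), Rational(1, 2)) = Pow(Rational(26914, 9), Rational(1, 2)) = Mul(Rational(1, 3), Pow(26914, Rational(1, 2)))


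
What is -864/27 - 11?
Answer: -43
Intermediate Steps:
-864/27 - 11 = -27*32/27 - 11 = -32 - 11 = -43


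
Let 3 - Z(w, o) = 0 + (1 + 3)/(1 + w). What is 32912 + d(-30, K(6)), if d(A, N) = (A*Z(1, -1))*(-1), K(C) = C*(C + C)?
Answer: 32942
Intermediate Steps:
K(C) = 2*C**2 (K(C) = C*(2*C) = 2*C**2)
Z(w, o) = 3 - 4/(1 + w) (Z(w, o) = 3 - (0 + (1 + 3)/(1 + w)) = 3 - (0 + 4/(1 + w)) = 3 - 4/(1 + w))
d(A, N) = -A (d(A, N) = (A*((-1 + 3*1)/(1 + 1)))*(-1) = (A*((-1 + 3)/2))*(-1) = (A*((1/2)*2))*(-1) = (A*1)*(-1) = A*(-1) = -A)
32912 + d(-30, K(6)) = 32912 - 1*(-30) = 32912 + 30 = 32942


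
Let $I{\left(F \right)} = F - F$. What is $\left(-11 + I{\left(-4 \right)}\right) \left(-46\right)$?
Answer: $506$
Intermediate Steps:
$I{\left(F \right)} = 0$
$\left(-11 + I{\left(-4 \right)}\right) \left(-46\right) = \left(-11 + 0\right) \left(-46\right) = \left(-11\right) \left(-46\right) = 506$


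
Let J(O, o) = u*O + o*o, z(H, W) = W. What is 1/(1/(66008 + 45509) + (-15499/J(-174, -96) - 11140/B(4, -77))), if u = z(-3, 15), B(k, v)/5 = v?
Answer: 8103494322/215462785261 ≈ 0.037610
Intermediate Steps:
B(k, v) = 5*v
u = 15
J(O, o) = o² + 15*O (J(O, o) = 15*O + o*o = 15*O + o² = o² + 15*O)
1/(1/(66008 + 45509) + (-15499/J(-174, -96) - 11140/B(4, -77))) = 1/(1/(66008 + 45509) + (-15499/((-96)² + 15*(-174)) - 11140/(5*(-77)))) = 1/(1/111517 + (-15499/(9216 - 2610) - 11140/(-385))) = 1/(1/111517 + (-15499/6606 - 11140*(-1/385))) = 1/(1/111517 + (-15499*1/6606 + 2228/77)) = 1/(1/111517 + (-15499/6606 + 2228/77)) = 1/(1/111517 + 13524745/508662) = 1/(215462785261/8103494322) = 8103494322/215462785261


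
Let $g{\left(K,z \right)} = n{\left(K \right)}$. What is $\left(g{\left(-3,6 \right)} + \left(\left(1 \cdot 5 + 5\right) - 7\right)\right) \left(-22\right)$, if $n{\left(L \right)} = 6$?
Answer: $-198$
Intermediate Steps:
$g{\left(K,z \right)} = 6$
$\left(g{\left(-3,6 \right)} + \left(\left(1 \cdot 5 + 5\right) - 7\right)\right) \left(-22\right) = \left(6 + \left(\left(1 \cdot 5 + 5\right) - 7\right)\right) \left(-22\right) = \left(6 + \left(\left(5 + 5\right) - 7\right)\right) \left(-22\right) = \left(6 + \left(10 - 7\right)\right) \left(-22\right) = \left(6 + 3\right) \left(-22\right) = 9 \left(-22\right) = -198$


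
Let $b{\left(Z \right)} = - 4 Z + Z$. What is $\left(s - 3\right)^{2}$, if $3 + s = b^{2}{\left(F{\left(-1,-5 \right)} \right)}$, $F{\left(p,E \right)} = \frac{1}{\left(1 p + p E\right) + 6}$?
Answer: $\frac{349281}{10000} \approx 34.928$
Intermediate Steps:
$F{\left(p,E \right)} = \frac{1}{6 + p + E p}$ ($F{\left(p,E \right)} = \frac{1}{\left(p + E p\right) + 6} = \frac{1}{6 + p + E p}$)
$b{\left(Z \right)} = - 3 Z$
$s = - \frac{291}{100}$ ($s = -3 + \left(- \frac{3}{6 - 1 - -5}\right)^{2} = -3 + \left(- \frac{3}{6 - 1 + 5}\right)^{2} = -3 + \left(- \frac{3}{10}\right)^{2} = -3 + \frac{9}{100} = - \frac{291}{100} \approx -2.91$)
$\left(s - 3\right)^{2} = \left(- \frac{291}{100} - 3\right)^{2} = \left(- \frac{591}{100}\right)^{2} = \frac{349281}{10000}$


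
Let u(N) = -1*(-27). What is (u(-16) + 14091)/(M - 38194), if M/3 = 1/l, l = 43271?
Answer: -610899978/1652692571 ≈ -0.36964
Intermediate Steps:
u(N) = 27
M = 3/43271 ≈ 6.9330e-5
(u(-16) + 14091)/(M - 38194) = (27 + 14091)/(3/43271 - 38194) = 14118/(-1652692571/43271) = 14118*(-43271/1652692571) = -610899978/1652692571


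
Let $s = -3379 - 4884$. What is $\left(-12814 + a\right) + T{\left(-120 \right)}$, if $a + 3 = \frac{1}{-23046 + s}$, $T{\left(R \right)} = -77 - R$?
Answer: $- \frac{399941167}{31309} \approx -12774.0$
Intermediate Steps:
$s = -8263$
$a = - \frac{93928}{31309}$ ($a = -3 + \frac{1}{-23046 - 8263} = -3 + \frac{1}{-31309} = -3 - \frac{1}{31309} = - \frac{93928}{31309} \approx -3.0$)
$\left(-12814 + a\right) + T{\left(-120 \right)} = \left(-12814 - \frac{93928}{31309}\right) - -43 = - \frac{401287454}{31309} + \left(-77 + 120\right) = - \frac{401287454}{31309} + 43 = - \frac{399941167}{31309}$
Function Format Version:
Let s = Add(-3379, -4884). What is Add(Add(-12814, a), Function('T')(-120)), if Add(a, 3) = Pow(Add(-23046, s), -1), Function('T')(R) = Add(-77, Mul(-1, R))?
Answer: Rational(-399941167, 31309) ≈ -12774.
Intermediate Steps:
s = -8263
a = Rational(-93928, 31309) (a = Add(-3, Pow(Add(-23046, -8263), -1)) = Add(-3, Pow(-31309, -1)) = Add(-3, Rational(-1, 31309)) = Rational(-93928, 31309) ≈ -3.0000)
Add(Add(-12814, a), Function('T')(-120)) = Add(Add(-12814, Rational(-93928, 31309)), Add(-77, Mul(-1, -120))) = Add(Rational(-401287454, 31309), Add(-77, 120)) = Add(Rational(-401287454, 31309), 43) = Rational(-399941167, 31309)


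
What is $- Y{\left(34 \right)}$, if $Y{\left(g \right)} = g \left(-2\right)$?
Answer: $68$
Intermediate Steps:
$Y{\left(g \right)} = - 2 g$
$- Y{\left(34 \right)} = - \left(-2\right) 34 = \left(-1\right) \left(-68\right) = 68$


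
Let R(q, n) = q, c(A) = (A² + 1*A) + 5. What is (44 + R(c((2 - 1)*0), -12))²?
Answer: 2401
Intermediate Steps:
c(A) = 5 + A + A² (c(A) = (A² + A) + 5 = (A + A²) + 5 = 5 + A + A²)
(44 + R(c((2 - 1)*0), -12))² = (44 + (5 + (2 - 1)*0 + ((2 - 1)*0)²))² = (44 + (5 + 1*0 + (1*0)²))² = (44 + (5 + 0 + 0²))² = (44 + (5 + 0 + 0))² = (44 + 5)² = 49² = 2401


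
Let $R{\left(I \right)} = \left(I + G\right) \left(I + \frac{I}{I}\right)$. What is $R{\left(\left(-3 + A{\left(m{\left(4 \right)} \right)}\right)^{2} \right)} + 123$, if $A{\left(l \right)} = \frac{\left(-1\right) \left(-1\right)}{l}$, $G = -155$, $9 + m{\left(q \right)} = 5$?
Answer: $- \frac{396047}{256} \approx -1547.1$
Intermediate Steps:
$m{\left(q \right)} = -4$ ($m{\left(q \right)} = -9 + 5 = -4$)
$A{\left(l \right)} = \frac{1}{l}$ ($A{\left(l \right)} = 1 \frac{1}{l} = \frac{1}{l}$)
$R{\left(I \right)} = \left(1 + I\right) \left(-155 + I\right)$ ($R{\left(I \right)} = \left(I - 155\right) \left(I + \frac{I}{I}\right) = \left(-155 + I\right) \left(I + 1\right) = \left(-155 + I\right) \left(1 + I\right) = \left(1 + I\right) \left(-155 + I\right)$)
$R{\left(\left(-3 + A{\left(m{\left(4 \right)} \right)}\right)^{2} \right)} + 123 = \left(-155 + \left(\left(-3 + \frac{1}{-4}\right)^{2}\right)^{2} - 154 \left(-3 + \frac{1}{-4}\right)^{2}\right) + 123 = \left(-155 + \left(\left(-3 - \frac{1}{4}\right)^{2}\right)^{2} - 154 \left(-3 - \frac{1}{4}\right)^{2}\right) + 123 = \left(-155 + \left(\left(- \frac{13}{4}\right)^{2}\right)^{2} - 154 \left(- \frac{13}{4}\right)^{2}\right) + 123 = \left(-155 + \left(\frac{169}{16}\right)^{2} - \frac{13013}{8}\right) + 123 = \left(-155 + \frac{28561}{256} - \frac{13013}{8}\right) + 123 = - \frac{427535}{256} + 123 = - \frac{396047}{256}$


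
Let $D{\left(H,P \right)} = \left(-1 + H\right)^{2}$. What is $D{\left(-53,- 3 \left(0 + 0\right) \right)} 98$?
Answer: $285768$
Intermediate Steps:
$D{\left(-53,- 3 \left(0 + 0\right) \right)} 98 = \left(-1 - 53\right)^{2} \cdot 98 = \left(-54\right)^{2} \cdot 98 = 2916 \cdot 98 = 285768$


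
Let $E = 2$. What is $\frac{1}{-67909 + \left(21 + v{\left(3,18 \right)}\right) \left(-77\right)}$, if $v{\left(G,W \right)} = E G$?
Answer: $- \frac{1}{69988} \approx -1.4288 \cdot 10^{-5}$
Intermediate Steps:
$v{\left(G,W \right)} = 2 G$
$\frac{1}{-67909 + \left(21 + v{\left(3,18 \right)}\right) \left(-77\right)} = \frac{1}{-67909 + \left(21 + 2 \cdot 3\right) \left(-77\right)} = \frac{1}{-67909 + \left(21 + 6\right) \left(-77\right)} = \frac{1}{-67909 + 27 \left(-77\right)} = \frac{1}{-67909 - 2079} = \frac{1}{-69988} = - \frac{1}{69988}$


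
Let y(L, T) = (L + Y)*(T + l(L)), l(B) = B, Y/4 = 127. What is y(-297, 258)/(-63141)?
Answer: 211/1619 ≈ 0.13033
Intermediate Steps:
Y = 508 (Y = 4*127 = 508)
y(L, T) = (508 + L)*(L + T) (y(L, T) = (L + 508)*(T + L) = (508 + L)*(L + T))
y(-297, 258)/(-63141) = ((-297)**2 + 508*(-297) + 508*258 - 297*258)/(-63141) = (88209 - 150876 + 131064 - 76626)*(-1/63141) = -8229*(-1/63141) = 211/1619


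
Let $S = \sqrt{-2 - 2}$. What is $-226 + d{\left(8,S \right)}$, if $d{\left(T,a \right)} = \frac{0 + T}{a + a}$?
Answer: $-226 - 2 i \approx -226.0 - 2.0 i$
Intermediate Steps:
$S = 2 i$ ($S = \sqrt{-4} = 2 i \approx 2.0 i$)
$d{\left(T,a \right)} = \frac{T}{2 a}$
$-226 + d{\left(8,S \right)} = -226 + \frac{1}{2} \cdot 8 \frac{1}{2 i} = -226 + \frac{1}{2} \cdot 8 \left(- \frac{i}{2}\right) = -226 - 2 i$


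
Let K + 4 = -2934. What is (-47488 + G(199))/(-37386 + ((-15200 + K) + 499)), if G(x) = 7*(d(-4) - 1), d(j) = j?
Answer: 1533/1775 ≈ 0.86366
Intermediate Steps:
K = -2938 (K = -4 - 2934 = -2938)
G(x) = -35 (G(x) = 7*(-4 - 1) = 7*(-5) = -35)
(-47488 + G(199))/(-37386 + ((-15200 + K) + 499)) = (-47488 - 35)/(-37386 + ((-15200 - 2938) + 499)) = -47523/(-37386 + (-18138 + 499)) = -47523/(-37386 - 17639) = -47523/(-55025) = -47523*(-1/55025) = 1533/1775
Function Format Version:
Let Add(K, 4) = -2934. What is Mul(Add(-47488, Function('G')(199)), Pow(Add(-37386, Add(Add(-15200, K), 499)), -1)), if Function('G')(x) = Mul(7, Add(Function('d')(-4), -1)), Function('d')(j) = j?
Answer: Rational(1533, 1775) ≈ 0.86366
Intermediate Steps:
K = -2938 (K = Add(-4, -2934) = -2938)
Function('G')(x) = -35 (Function('G')(x) = Mul(7, Add(-4, -1)) = Mul(7, -5) = -35)
Mul(Add(-47488, Function('G')(199)), Pow(Add(-37386, Add(Add(-15200, K), 499)), -1)) = Mul(Add(-47488, -35), Pow(Add(-37386, Add(Add(-15200, -2938), 499)), -1)) = Mul(-47523, Pow(Add(-37386, Add(-18138, 499)), -1)) = Mul(-47523, Pow(Add(-37386, -17639), -1)) = Mul(-47523, Pow(-55025, -1)) = Mul(-47523, Rational(-1, 55025)) = Rational(1533, 1775)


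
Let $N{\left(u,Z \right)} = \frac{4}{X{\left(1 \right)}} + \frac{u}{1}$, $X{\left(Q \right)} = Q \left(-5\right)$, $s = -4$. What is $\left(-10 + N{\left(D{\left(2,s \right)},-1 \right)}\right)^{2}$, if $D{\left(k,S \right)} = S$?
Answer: $\frac{5476}{25} \approx 219.04$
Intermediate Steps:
$X{\left(Q \right)} = - 5 Q$
$N{\left(u,Z \right)} = - \frac{4}{5} + u$ ($N{\left(u,Z \right)} = \frac{4}{\left(-5\right) 1} + \frac{u}{1} = \frac{4}{-5} + u 1 = 4 \left(- \frac{1}{5}\right) + u = - \frac{4}{5} + u$)
$\left(-10 + N{\left(D{\left(2,s \right)},-1 \right)}\right)^{2} = \left(-10 - \frac{24}{5}\right)^{2} = \left(- \frac{74}{5}\right)^{2} = \frac{5476}{25}$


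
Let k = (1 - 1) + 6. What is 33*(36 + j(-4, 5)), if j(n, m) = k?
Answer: 1386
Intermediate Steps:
k = 6 (k = 0 + 6 = 6)
j(n, m) = 6
33*(36 + j(-4, 5)) = 33*(36 + 6) = 33*42 = 1386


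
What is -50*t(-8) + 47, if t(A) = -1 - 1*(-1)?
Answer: 47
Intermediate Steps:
t(A) = 0 (t(A) = -1 + 1 = 0)
-50*t(-8) + 47 = -50*0 + 47 = 0 + 47 = 47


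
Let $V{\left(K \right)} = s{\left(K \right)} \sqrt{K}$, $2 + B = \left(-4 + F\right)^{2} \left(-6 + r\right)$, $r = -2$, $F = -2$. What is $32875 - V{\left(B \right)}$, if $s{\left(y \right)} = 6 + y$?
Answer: $32875 + 284 i \sqrt{290} \approx 32875.0 + 4836.3 i$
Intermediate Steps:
$B = -290$ ($B = -2 + \left(-4 - 2\right)^{2} \left(-6 - 2\right) = -2 + \left(-6\right)^{2} \left(-8\right) = -2 + 36 \left(-8\right) = -2 - 288 = -290$)
$V{\left(K \right)} = \sqrt{K} \left(6 + K\right)$ ($V{\left(K \right)} = \left(6 + K\right) \sqrt{K} = \sqrt{K} \left(6 + K\right)$)
$32875 - V{\left(B \right)} = 32875 - \sqrt{-290} \left(6 - 290\right) = 32875 - i \sqrt{290} \left(-284\right) = 32875 - - 284 i \sqrt{290} = 32875 + 284 i \sqrt{290}$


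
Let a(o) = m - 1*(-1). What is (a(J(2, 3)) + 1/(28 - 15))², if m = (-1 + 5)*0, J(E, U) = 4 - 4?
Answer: 196/169 ≈ 1.1598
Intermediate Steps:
J(E, U) = 0
m = 0 (m = 4*0 = 0)
a(o) = 1 (a(o) = 0 - 1*(-1) = 0 + 1 = 1)
(a(J(2, 3)) + 1/(28 - 15))² = (1 + 1/(28 - 15))² = (1 + 1/13)² = (14/13)² = 196/169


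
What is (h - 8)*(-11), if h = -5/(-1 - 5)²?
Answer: 3223/36 ≈ 89.528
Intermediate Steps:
h = -5/36 (h = -5/((-6)²) = -5/36 ≈ -0.13889)
(h - 8)*(-11) = (-5/36 - 8)*(-11) = -293/36*(-11) = 3223/36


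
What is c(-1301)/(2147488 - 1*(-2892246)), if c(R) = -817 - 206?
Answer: -1023/5039734 ≈ -0.00020299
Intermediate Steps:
c(R) = -1023
c(-1301)/(2147488 - 1*(-2892246)) = -1023/(2147488 - 1*(-2892246)) = -1023/(2147488 + 2892246) = -1023/5039734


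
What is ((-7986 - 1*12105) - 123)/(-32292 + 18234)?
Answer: 1123/781 ≈ 1.4379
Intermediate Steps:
((-7986 - 1*12105) - 123)/(-32292 + 18234) = ((-7986 - 12105) - 123)/(-14058) = (-20091 - 123)*(-1/14058) = -20214*(-1/14058) = 1123/781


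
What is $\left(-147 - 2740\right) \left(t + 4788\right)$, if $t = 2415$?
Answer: $-20795061$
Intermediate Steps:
$\left(-147 - 2740\right) \left(t + 4788\right) = \left(-147 - 2740\right) \left(2415 + 4788\right) = \left(-2887\right) 7203 = -20795061$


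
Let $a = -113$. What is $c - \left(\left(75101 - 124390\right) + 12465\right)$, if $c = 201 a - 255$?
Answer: $13856$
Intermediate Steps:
$c = -22968$ ($c = 201 \left(-113\right) - 255 = -22713 - 255 = -22968$)
$c - \left(\left(75101 - 124390\right) + 12465\right) = -22968 - \left(\left(75101 - 124390\right) + 12465\right) = -22968 - \left(-49289 + 12465\right) = -22968 - -36824 = -22968 + 36824 = 13856$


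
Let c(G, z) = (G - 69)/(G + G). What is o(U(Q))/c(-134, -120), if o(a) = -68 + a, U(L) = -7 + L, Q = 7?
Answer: -18224/203 ≈ -89.773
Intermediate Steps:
c(G, z) = (-69 + G)/(2*G) (c(G, z) = (-69 + G)/((2*G)) = (-69 + G)*(1/(2*G)) = (-69 + G)/(2*G))
o(U(Q))/c(-134, -120) = (-68 + (-7 + 7))/(((½)*(-69 - 134)/(-134))) = (-68 + 0)/(((½)*(-1/134)*(-203))) = -68/203/268 = -68*268/203 = -18224/203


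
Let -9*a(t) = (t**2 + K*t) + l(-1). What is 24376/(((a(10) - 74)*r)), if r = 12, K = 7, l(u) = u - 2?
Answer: -18282/833 ≈ -21.947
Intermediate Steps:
l(u) = -2 + u
a(t) = 1/3 - 7*t/9 - t**2/9 (a(t) = -((t**2 + 7*t) + (-2 - 1))/9 = -((t**2 + 7*t) - 3)/9 = -(-3 + t**2 + 7*t)/9 = 1/3 - 7*t/9 - t**2/9)
24376/(((a(10) - 74)*r)) = 24376/((((1/3 - 7/9*10 - 1/9*10**2) - 74)*12)) = 24376/((((1/3 - 70/9 - 1/9*100) - 74)*12)) = 24376/((((1/3 - 70/9 - 100/9) - 74)*12)) = 24376/(((-167/9 - 74)*12)) = 24376/((-833/9*12)) = 24376/(-3332/3) = 24376*(-3/3332) = -18282/833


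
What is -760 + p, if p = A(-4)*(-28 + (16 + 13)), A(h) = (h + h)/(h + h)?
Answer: -759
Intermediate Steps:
A(h) = 1 (A(h) = (2*h)/((2*h)) = (2*h)*(1/(2*h)) = 1)
p = 1 (p = 1*(-28 + (16 + 13)) = 1*(-28 + 29) = 1*1 = 1)
-760 + p = -760 + 1 = -759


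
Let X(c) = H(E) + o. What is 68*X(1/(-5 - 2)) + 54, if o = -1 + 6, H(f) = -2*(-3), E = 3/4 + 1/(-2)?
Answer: 802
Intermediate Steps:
E = ¼ (E = 3*(¼) + 1*(-½) = ¾ - ½ = ¼ ≈ 0.25000)
H(f) = 6
o = 5
X(c) = 11 (X(c) = 6 + 5 = 11)
68*X(1/(-5 - 2)) + 54 = 68*11 + 54 = 748 + 54 = 802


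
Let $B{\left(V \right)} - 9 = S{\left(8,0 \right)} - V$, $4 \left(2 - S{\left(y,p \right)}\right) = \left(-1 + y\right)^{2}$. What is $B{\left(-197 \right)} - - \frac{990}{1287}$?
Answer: $\frac{10219}{52} \approx 196.52$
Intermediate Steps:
$S{\left(y,p \right)} = 2 - \frac{\left(-1 + y\right)^{2}}{4}$
$B{\left(V \right)} = - \frac{5}{4} - V$ ($B{\left(V \right)} = 9 - \left(-2 + V + \frac{\left(-1 + 8\right)^{2}}{4}\right) = 9 - \left(-2 + \frac{49}{4} + V\right) = 9 - \left(\frac{41}{4} + V\right) = - \frac{5}{4} - V$)
$B{\left(-197 \right)} - - \frac{990}{1287} = \left(- \frac{5}{4} - -197\right) - - \frac{990}{1287} = \left(- \frac{5}{4} + 197\right) - \left(-990\right) \frac{1}{1287} = \frac{783}{4} - - \frac{10}{13} = \frac{783}{4} + \frac{10}{13} = \frac{10219}{52}$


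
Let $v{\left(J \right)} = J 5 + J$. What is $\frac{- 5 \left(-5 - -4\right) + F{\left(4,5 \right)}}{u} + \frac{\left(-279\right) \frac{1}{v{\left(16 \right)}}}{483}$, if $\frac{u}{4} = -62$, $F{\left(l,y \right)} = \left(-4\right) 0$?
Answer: $- \frac{4181}{159712} \approx -0.026178$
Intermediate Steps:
$F{\left(l,y \right)} = 0$
$v{\left(J \right)} = 6 J$ ($v{\left(J \right)} = 5 J + J = 6 J$)
$u = -248$ ($u = 4 \left(-62\right) = -248$)
$\frac{- 5 \left(-5 - -4\right) + F{\left(4,5 \right)}}{u} + \frac{\left(-279\right) \frac{1}{v{\left(16 \right)}}}{483} = \frac{- 5 \left(-5 - -4\right) + 0}{-248} + \frac{\left(-279\right) \frac{1}{6 \cdot 16}}{483} = \left(- 5 \left(-5 + 4\right) + 0\right) \left(- \frac{1}{248}\right) + - \frac{279}{96} \cdot \frac{1}{483} = \left(\left(-5\right) \left(-1\right) + 0\right) \left(- \frac{1}{248}\right) + \left(-279\right) \frac{1}{96} \cdot \frac{1}{483} = \left(5 + 0\right) \left(- \frac{1}{248}\right) - \frac{31}{5152} = 5 \left(- \frac{1}{248}\right) - \frac{31}{5152} = - \frac{5}{248} - \frac{31}{5152} = - \frac{4181}{159712}$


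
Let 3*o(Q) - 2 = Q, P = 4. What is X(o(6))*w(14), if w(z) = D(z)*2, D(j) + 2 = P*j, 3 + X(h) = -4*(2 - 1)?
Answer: -756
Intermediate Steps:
o(Q) = ⅔ + Q/3
X(h) = -7 (X(h) = -3 - 4*(2 - 1) = -3 - 4*1 = -3 - 4 = -7)
D(j) = -2 + 4*j
w(z) = -4 + 8*z (w(z) = (-2 + 4*z)*2 = -4 + 8*z)
X(o(6))*w(14) = -7*(-4 + 8*14) = -7*(-4 + 112) = -7*108 = -756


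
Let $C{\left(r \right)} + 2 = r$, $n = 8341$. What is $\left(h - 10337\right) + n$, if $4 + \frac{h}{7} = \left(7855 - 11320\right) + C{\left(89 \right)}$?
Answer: $-25670$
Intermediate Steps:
$C{\left(r \right)} = -2 + r$
$h = -23674$ ($h = -28 + 7 \left(\left(7855 - 11320\right) + \left(-2 + 89\right)\right) = -28 + 7 \left(-3465 + 87\right) = -28 + 7 \left(-3378\right) = -28 - 23646 = -23674$)
$\left(h - 10337\right) + n = \left(-23674 - 10337\right) + 8341 = -34011 + 8341 = -25670$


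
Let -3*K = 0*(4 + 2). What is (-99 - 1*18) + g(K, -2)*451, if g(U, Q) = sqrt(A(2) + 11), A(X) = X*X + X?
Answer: -117 + 451*sqrt(17) ≈ 1742.5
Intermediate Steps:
A(X) = X + X**2 (A(X) = X**2 + X = X + X**2)
K = 0 (K = -0*(4 + 2) = -0*6 = -1/3*0 = 0)
g(U, Q) = sqrt(17) (g(U, Q) = sqrt(2*(1 + 2) + 11) = sqrt(2*3 + 11) = sqrt(6 + 11) = sqrt(17))
(-99 - 1*18) + g(K, -2)*451 = (-99 - 1*18) + sqrt(17)*451 = (-99 - 18) + 451*sqrt(17) = -117 + 451*sqrt(17)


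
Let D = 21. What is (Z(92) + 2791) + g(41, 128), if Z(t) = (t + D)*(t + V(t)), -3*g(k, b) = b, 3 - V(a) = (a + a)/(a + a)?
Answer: 40111/3 ≈ 13370.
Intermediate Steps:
V(a) = 2 (V(a) = 3 - (a + a)/(a + a) = 3 - 2*a/(2*a) = 3 - 2*a*1/(2*a) = 3 - 1*1 = 3 - 1 = 2)
g(k, b) = -b/3
Z(t) = (2 + t)*(21 + t) (Z(t) = (t + 21)*(t + 2) = (21 + t)*(2 + t) = (2 + t)*(21 + t))
(Z(92) + 2791) + g(41, 128) = ((42 + 92² + 23*92) + 2791) - ⅓*128 = ((42 + 8464 + 2116) + 2791) - 128/3 = (10622 + 2791) - 128/3 = 13413 - 128/3 = 40111/3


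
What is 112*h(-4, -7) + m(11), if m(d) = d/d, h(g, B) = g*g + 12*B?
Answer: -7615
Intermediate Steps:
h(g, B) = g² + 12*B
m(d) = 1
112*h(-4, -7) + m(11) = 112*((-4)² + 12*(-7)) + 1 = 112*(16 - 84) + 1 = 112*(-68) + 1 = -7616 + 1 = -7615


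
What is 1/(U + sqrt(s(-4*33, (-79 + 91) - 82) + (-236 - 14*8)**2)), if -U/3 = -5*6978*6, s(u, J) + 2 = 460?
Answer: 314010/197204499419 - sqrt(121562)/394408998838 ≈ 1.5914e-6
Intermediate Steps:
s(u, J) = 458 (s(u, J) = -2 + 460 = 458)
U = 628020 (U = -3*(-5*6978)*6 = -(-104670)*6 = -3*(-209340) = 628020)
1/(U + sqrt(s(-4*33, (-79 + 91) - 82) + (-236 - 14*8)**2)) = 1/(628020 + sqrt(458 + (-236 - 14*8)**2)) = 1/(628020 + sqrt(458 + (-236 - 112)**2)) = 1/(628020 + sqrt(458 + (-348)**2)) = 1/(628020 + sqrt(458 + 121104)) = 1/(628020 + sqrt(121562))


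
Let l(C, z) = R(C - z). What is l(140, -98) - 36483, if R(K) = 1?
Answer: -36482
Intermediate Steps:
l(C, z) = 1
l(140, -98) - 36483 = 1 - 36483 = -36482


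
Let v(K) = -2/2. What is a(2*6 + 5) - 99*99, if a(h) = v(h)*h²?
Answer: -10090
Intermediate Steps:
v(K) = -1 (v(K) = -2*½ = -1)
a(h) = -h²
a(2*6 + 5) - 99*99 = -(2*6 + 5)² - 99*99 = -(12 + 5)² - 9801 = -1*17² - 9801 = -1*289 - 9801 = -289 - 9801 = -10090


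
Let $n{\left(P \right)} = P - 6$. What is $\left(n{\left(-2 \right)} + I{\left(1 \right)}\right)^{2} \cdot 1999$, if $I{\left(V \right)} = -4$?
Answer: $287856$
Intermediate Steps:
$n{\left(P \right)} = -6 + P$ ($n{\left(P \right)} = P - 6 = -6 + P$)
$\left(n{\left(-2 \right)} + I{\left(1 \right)}\right)^{2} \cdot 1999 = \left(\left(-6 - 2\right) - 4\right)^{2} \cdot 1999 = \left(-8 - 4\right)^{2} \cdot 1999 = \left(-12\right)^{2} \cdot 1999 = 144 \cdot 1999 = 287856$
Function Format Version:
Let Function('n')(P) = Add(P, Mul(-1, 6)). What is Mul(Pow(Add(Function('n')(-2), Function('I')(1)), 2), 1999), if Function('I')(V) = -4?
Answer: 287856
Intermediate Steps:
Function('n')(P) = Add(-6, P) (Function('n')(P) = Add(P, -6) = Add(-6, P))
Mul(Pow(Add(Function('n')(-2), Function('I')(1)), 2), 1999) = Mul(Pow(Add(Add(-6, -2), -4), 2), 1999) = Mul(Pow(Add(-8, -4), 2), 1999) = Mul(Pow(-12, 2), 1999) = Mul(144, 1999) = 287856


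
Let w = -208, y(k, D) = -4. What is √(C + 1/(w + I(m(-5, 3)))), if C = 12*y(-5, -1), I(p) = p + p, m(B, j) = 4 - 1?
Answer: I*√1958794/202 ≈ 6.9286*I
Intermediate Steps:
m(B, j) = 3
I(p) = 2*p
C = -48 (C = 12*(-4) = -48)
√(C + 1/(w + I(m(-5, 3)))) = √(-48 + 1/(-208 + 2*3)) = √(-48 + 1/(-208 + 6)) = √(-48 + 1/(-202)) = √(-48 - 1/202) = √(-9697/202) = I*√1958794/202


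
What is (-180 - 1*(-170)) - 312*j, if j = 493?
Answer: -153826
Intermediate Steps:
(-180 - 1*(-170)) - 312*j = (-180 - 1*(-170)) - 312*493 = (-180 + 170) - 153816 = -10 - 153816 = -153826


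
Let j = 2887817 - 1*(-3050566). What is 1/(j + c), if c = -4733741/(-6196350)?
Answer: 6196350/36796304235791 ≈ 1.6840e-7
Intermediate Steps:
j = 5938383 (j = 2887817 + 3050566 = 5938383)
c = 4733741/6196350 (c = -4733741*(-1/6196350) = 4733741/6196350 ≈ 0.76396)
1/(j + c) = 1/(5938383 + 4733741/6196350) = 1/(36796304235791/6196350) = 6196350/36796304235791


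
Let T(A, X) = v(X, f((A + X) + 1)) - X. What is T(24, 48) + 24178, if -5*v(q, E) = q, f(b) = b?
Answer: 120602/5 ≈ 24120.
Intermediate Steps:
v(q, E) = -q/5
T(A, X) = -6*X/5 (T(A, X) = -X/5 - X = -6*X/5)
T(24, 48) + 24178 = -6/5*48 + 24178 = -288/5 + 24178 = 120602/5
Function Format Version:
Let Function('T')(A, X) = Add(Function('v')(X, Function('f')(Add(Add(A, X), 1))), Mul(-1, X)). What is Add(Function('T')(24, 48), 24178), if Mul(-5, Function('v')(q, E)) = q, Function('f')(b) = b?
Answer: Rational(120602, 5) ≈ 24120.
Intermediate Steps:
Function('v')(q, E) = Mul(Rational(-1, 5), q)
Function('T')(A, X) = Mul(Rational(-6, 5), X) (Function('T')(A, X) = Add(Mul(Rational(-1, 5), X), Mul(-1, X)) = Mul(Rational(-6, 5), X))
Add(Function('T')(24, 48), 24178) = Add(Mul(Rational(-6, 5), 48), 24178) = Add(Rational(-288, 5), 24178) = Rational(120602, 5)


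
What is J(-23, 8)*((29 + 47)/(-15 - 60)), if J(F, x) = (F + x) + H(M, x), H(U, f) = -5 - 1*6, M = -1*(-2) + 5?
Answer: 1976/75 ≈ 26.347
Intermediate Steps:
M = 7 (M = 2 + 5 = 7)
H(U, f) = -11 (H(U, f) = -5 - 6 = -11)
J(F, x) = -11 + F + x (J(F, x) = (F + x) - 11 = -11 + F + x)
J(-23, 8)*((29 + 47)/(-15 - 60)) = (-11 - 23 + 8)*((29 + 47)/(-15 - 60)) = -1976/(-75) = -1976*(-1)/75 = -26*(-76/75) = 1976/75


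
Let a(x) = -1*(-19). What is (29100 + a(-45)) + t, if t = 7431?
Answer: 36550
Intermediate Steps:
a(x) = 19
(29100 + a(-45)) + t = (29100 + 19) + 7431 = 29119 + 7431 = 36550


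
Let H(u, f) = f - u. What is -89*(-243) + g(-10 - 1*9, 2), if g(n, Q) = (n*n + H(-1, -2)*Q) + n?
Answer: 21967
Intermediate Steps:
g(n, Q) = n + n**2 - Q (g(n, Q) = (n*n + (-2 - 1*(-1))*Q) + n = (n**2 + (-2 + 1)*Q) + n = (n**2 - Q) + n = n + n**2 - Q)
-89*(-243) + g(-10 - 1*9, 2) = -89*(-243) + ((-10 - 1*9) + (-10 - 1*9)**2 - 1*2) = 21627 + ((-10 - 9) + (-10 - 9)**2 - 2) = 21627 + (-19 + (-19)**2 - 2) = 21627 + (-19 + 361 - 2) = 21627 + 340 = 21967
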